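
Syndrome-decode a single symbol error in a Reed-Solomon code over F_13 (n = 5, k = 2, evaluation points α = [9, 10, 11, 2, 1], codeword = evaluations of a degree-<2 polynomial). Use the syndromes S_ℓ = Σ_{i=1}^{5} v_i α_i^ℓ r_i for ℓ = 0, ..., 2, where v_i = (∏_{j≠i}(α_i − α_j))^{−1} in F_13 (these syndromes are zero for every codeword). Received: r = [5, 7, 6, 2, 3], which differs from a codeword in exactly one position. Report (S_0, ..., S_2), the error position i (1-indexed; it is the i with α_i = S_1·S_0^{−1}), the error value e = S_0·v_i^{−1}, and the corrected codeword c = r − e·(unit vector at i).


S = (11, 8, 7), error at position 1, error magnitude e = 10, c = [8, 7, 6, 2, 3].

Step 1: column multipliers v_i = (∏_{j≠i}(α_i − α_j))^{−1} mod 13.
  i = 1 (α = 9): (9−10)(9−11)(9−2)(9−1) = (−1)·(−2)·7·8 = 112 ≡ 8, so v_1 = 8^{−1} = 5 (mod 13).
  i = 2 (α = 10): (10−9)(10−11)(10−2)(10−1) = 1·(−1)·8·9 = −72 ≡ 6, so v_2 = 6^{−1} = 11 (mod 13).
  i = 3 (α = 11): (11−9)(11−10)(11−2)(11−1) = 2·1·9·10 = 180 ≡ 11, so v_3 = 11^{−1} = 6 (mod 13).
  i = 4 (α = 2): (2−9)(2−10)(2−11)(2−1) = (−7)·(−8)·(−9)·1 = −504 ≡ 3, so v_4 = 3^{−1} = 9 (mod 13).
  i = 5 (α = 1): (1−9)(1−10)(1−11)(1−2) = (−8)·(−9)·(−10)·(−1) = 720 ≡ 5, so v_5 = 5^{−1} = 8 (mod 13).
  v = [5, 11, 6, 9, 8].
Step 2: syndromes of r = [5, 7, 6, 2, 3] (all sums mod 13).
  S_0 = Σ v_i r_i = 5·5 + 11·7 + 6·6 + 9·2 + 8·3 = 180 ≡ 11.
  S_1 = Σ v_i α_i r_i = 5·9·5 + 11·10·7 + 6·11·6 + 9·2·2 + 8·1·3 = 1451 ≡ 8.
  α_i^2 mod 13 = [3, 9, 4, 4, 1].
  S_2 = Σ v_i α_i^2 r_i = 5·3·5 + 11·9·7 + 6·4·6 + 9·4·2 + 8·1·3 = 1008 ≡ 7.
  S = (11, 8, 7) ≠ 0, so r is not a codeword (an error is present).
Step 3: locate the error. For a single error e at position i, S_ℓ = v_i·e·α_i^ℓ, so α_err = S_1/S_0.
  S_0^{−1} = 11^{−1} = 6 (mod 13), so α_err = 8·6 = 48 ≡ 9 = α_1. Error position i = 1.
  Consistency check: S_2/S_1 = 7·5 = 35 ≡ 9 = α_err ✓ (single-error assumption holds).
Step 4: error magnitude e = S_0/v_1 = S_0·∏_{j≠1}(α_1 − α_j) = 11·8 = 88 ≡ 10 (mod 13).
Step 5: correct position 1: c_1 = r_1 − e = 5 − 10 ≡ 8 (mod 13). Hence c = [8, 7, 6, 2, 3].
  Check: interpolating c through the α_i gives m(x) = 4 + 12·x (degree < 2) with m(α_i) = c_i for every i, so c is indeed a codeword.


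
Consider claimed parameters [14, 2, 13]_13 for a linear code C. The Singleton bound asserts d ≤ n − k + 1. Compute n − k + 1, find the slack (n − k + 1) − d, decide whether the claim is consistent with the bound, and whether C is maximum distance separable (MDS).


Singleton RHS = n − k + 1 = 13, slack = 0, bound satisfied, MDS.

Singleton bound: d ≤ n − k + 1.
Here n = 14, k = 2, so n − k + 1 = 13.
Given d = 13, check d ≤ 13: YES.
Slack = (n − k + 1) − d = 0.
The code is MDS (slack = 0).
Description: the claimed parameters are [14, 2, 13]_13; such a code would be MDS (meets Singleton bound).


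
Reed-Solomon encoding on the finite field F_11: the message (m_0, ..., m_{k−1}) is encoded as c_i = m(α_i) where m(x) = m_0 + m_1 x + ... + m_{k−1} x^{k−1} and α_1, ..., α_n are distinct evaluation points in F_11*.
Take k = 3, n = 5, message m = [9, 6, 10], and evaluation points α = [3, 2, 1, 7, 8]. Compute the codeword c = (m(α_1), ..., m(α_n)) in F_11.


c = [7, 6, 3, 2, 4]

Message polynomial: m(x) = 9 + 6·x + 10·x^2 (mod 11).
For each evaluation point α_i, compute m(α_i) mod 11:
  α_1 = 3: Horner steps 10 → 3 → 7, so m(3) = 7.
  α_2 = 2: Horner steps 10 → 4 → 6, so m(2) = 6.
  α_3 = 1: Horner steps 10 → 5 → 3, so m(1) = 3.
  α_4 = 7: Horner steps 10 → 10 → 2, so m(7) = 2.
  α_5 = 8: Horner steps 10 → 9 → 4, so m(8) = 4.
Codeword c = [7, 6, 3, 2, 4] ∈ F_11^5.


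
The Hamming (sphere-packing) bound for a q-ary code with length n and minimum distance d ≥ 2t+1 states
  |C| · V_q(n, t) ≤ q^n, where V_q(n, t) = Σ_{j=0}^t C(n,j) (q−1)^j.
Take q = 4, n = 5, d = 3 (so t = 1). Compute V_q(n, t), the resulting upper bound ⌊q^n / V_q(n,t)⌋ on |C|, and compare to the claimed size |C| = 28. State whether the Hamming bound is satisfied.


V_q(n, t) = 16, q^n = 1024, Hamming bound = 64, |C| = 28 ≤ bound (satisfied).

Step 1: Compute V_q(n, t) = Σ_{j=0}^1 C(n, j) (q−1)^j.
  j = 0: C(5,0)·(3)^0 = 1·1 = 1.
  j = 1: C(5,1)·(3)^1 = 5·3 = 15.
  V_q(n, t) = 1 + 15 = 16.
Step 2: q^n = 4^5 = 1024.
Step 3: Hamming bound ⌊q^n / V_q(n,t)⌋ = ⌊1024/16⌋ = 64.
Step 4: Compare |C| = 28 to 64: satisfied.
The claimed |C| lies below the Hamming bound.


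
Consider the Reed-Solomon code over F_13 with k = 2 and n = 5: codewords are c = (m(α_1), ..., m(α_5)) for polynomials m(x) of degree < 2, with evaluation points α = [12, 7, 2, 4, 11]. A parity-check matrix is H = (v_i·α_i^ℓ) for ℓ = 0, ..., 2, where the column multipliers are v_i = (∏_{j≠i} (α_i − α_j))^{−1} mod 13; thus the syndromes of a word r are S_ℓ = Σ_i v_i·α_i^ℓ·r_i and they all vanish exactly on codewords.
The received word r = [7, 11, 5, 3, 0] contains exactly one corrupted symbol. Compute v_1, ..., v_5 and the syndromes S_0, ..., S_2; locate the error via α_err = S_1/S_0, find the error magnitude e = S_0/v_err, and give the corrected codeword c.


S = (1, 2, 4), error at position 3, error magnitude e = 3, c = [7, 11, 2, 3, 0].

Step 1: column multipliers v_i = (∏_{j≠i}(α_i − α_j))^{−1} mod 13.
  i = 1 (α = 12): (12−7)(12−2)(12−4)(12−11) = 5·10·8·1 = 400 ≡ 10, so v_1 = 10^{−1} = 4 (mod 13).
  i = 2 (α = 7): (7−12)(7−2)(7−4)(7−11) = (−5)·5·3·(−4) = 300 ≡ 1, so v_2 = 1^{−1} = 1 (mod 13).
  i = 3 (α = 2): (2−12)(2−7)(2−4)(2−11) = (−10)·(−5)·(−2)·(−9) = 900 ≡ 3, so v_3 = 3^{−1} = 9 (mod 13).
  i = 4 (α = 4): (4−12)(4−7)(4−2)(4−11) = (−8)·(−3)·2·(−7) = −336 ≡ 2, so v_4 = 2^{−1} = 7 (mod 13).
  i = 5 (α = 11): (11−12)(11−7)(11−2)(11−4) = (−1)·4·9·7 = −252 ≡ 8, so v_5 = 8^{−1} = 5 (mod 13).
  v = [4, 1, 9, 7, 5].
Step 2: syndromes of r = [7, 11, 5, 3, 0] (all sums mod 13).
  S_0 = Σ v_i r_i = 4·7 + 1·11 + 9·5 + 7·3 + 5·0 = 105 ≡ 1.
  S_1 = Σ v_i α_i r_i = 4·12·7 + 1·7·11 + 9·2·5 + 7·4·3 + 5·11·0 = 587 ≡ 2.
  α_i^2 mod 13 = [1, 10, 4, 3, 4].
  S_2 = Σ v_i α_i^2 r_i = 4·1·7 + 1·10·11 + 9·4·5 + 7·3·3 + 5·4·0 = 381 ≡ 4.
  S = (1, 2, 4) ≠ 0, so r is not a codeword (an error is present).
Step 3: locate the error. For a single error e at position i, S_ℓ = v_i·e·α_i^ℓ, so α_err = S_1/S_0.
  S_0^{−1} = 1^{−1} = 1 (mod 13), so α_err = 2·1 = 2 ≡ 2 = α_3. Error position i = 3.
  Consistency check: S_2/S_1 = 4·7 = 28 ≡ 2 = α_err ✓ (single-error assumption holds).
Step 4: error magnitude e = S_0/v_3 = S_0·∏_{j≠3}(α_3 − α_j) = 1·3 = 3 ≡ 3 (mod 13).
Step 5: correct position 3: c_3 = r_3 − e = 5 − 3 ≡ 2 (mod 13). Hence c = [7, 11, 2, 3, 0].
  Check: interpolating c through the α_i gives m(x) = 1 + 7·x (degree < 2) with m(α_i) = c_i for every i, so c is indeed a codeword.


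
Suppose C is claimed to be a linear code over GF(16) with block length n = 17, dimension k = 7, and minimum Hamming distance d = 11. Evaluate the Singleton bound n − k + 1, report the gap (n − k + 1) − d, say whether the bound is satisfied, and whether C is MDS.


Singleton RHS = n − k + 1 = 11, slack = 0, bound satisfied, MDS.

Singleton bound: d ≤ n − k + 1.
Here n = 17, k = 7, so n − k + 1 = 11.
Given d = 11, check d ≤ 11: YES.
Slack = (n − k + 1) − d = 0.
The code is MDS (slack = 0).
Description: the claimed parameters are [17, 7, 11]_16; such a code would be MDS (meets Singleton bound).


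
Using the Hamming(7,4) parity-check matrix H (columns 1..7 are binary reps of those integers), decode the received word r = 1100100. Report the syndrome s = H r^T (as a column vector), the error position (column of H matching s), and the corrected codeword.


s = (1, 1, 0)^T, error position = 6, corrected codeword c = 1100110

Compute s = H r^T mod 2 one row at a time:
  s_1 = 0 + 1 + 0 + 0 = 1 ≡ 1 (mod 2).
  s_2 = 1 + 0 + 0 + 0 = 1 ≡ 1 (mod 2).
  s_3 = 1 + 0 + 1 + 0 = 2 ≡ 0 (mod 2).
s = (1, 1, 0)^T — this equals column 6 of H (binary 110), so error is at position 6.
Correct: flip bit 6 of r = 1100100 to get c = 1100110.


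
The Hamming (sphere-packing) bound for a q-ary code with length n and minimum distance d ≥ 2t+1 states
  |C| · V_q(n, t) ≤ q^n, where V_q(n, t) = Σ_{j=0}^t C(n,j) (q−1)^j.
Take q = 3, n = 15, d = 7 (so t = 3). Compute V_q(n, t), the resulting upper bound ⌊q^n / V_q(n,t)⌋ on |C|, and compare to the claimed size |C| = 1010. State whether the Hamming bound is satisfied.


V_q(n, t) = 4091, q^n = 14348907, Hamming bound = 3507, |C| = 1010 ≤ bound (satisfied).

Step 1: Compute V_q(n, t) = Σ_{j=0}^3 C(n, j) (q−1)^j.
  j = 0: C(15,0)·(2)^0 = 1·1 = 1.
  j = 1: C(15,1)·(2)^1 = 15·2 = 30.
  j = 2: C(15,2)·(2)^2 = 105·4 = 420.
  j = 3: C(15,3)·(2)^3 = 455·8 = 3640.
  V_q(n, t) = 1 + 30 + 420 + 3640 = 4091.
Step 2: q^n = 3^15 = 14348907.
Step 3: Hamming bound ⌊q^n / V_q(n,t)⌋ = ⌊14348907/4091⌋ = 3507.
Step 4: Compare |C| = 1010 to 3507: satisfied.
The claimed |C| lies below the Hamming bound.


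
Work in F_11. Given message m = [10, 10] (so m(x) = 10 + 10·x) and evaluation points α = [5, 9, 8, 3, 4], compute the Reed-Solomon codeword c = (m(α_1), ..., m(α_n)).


c = [5, 1, 2, 7, 6]

Message polynomial: m(x) = 10 + 10·x (mod 11).
For each evaluation point α_i, compute m(α_i) mod 11:
  α_1 = 5: Horner steps 10 → 5, so m(5) = 5.
  α_2 = 9: Horner steps 10 → 1, so m(9) = 1.
  α_3 = 8: Horner steps 10 → 2, so m(8) = 2.
  α_4 = 3: Horner steps 10 → 7, so m(3) = 7.
  α_5 = 4: Horner steps 10 → 6, so m(4) = 6.
Codeword c = [5, 1, 2, 7, 6] ∈ F_11^5.


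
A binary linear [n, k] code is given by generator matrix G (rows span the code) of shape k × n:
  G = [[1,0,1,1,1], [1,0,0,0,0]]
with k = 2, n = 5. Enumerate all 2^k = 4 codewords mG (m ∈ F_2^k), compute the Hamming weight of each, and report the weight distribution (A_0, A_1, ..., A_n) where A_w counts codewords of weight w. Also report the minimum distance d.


Weight distribution: A_0 = 1, A_1 = 1, A_3 = 1, A_4 = 1. Minimum distance d = 1.

Enumerate all 2^2 = 4 messages m ∈ F_2^2.
For each, compute codeword c = mG in F_2^5, then tally its weight.
  m = 00 → c = 00000, weight = 0.
  m = 10 → c = 10111, weight = 4.
  m = 01 → c = 10000, weight = 1.
  m = 11 → c = 00111, weight = 3.
Tally weights:
  weight 0: 1 codewords.
  weight 1: 1 codewords.
  weight 3: 1 codewords.
  weight 4: 1 codewords.
Minimum distance d = smallest w > 0 with A_w > 0 = 1.
Sanity: Σ A_w = 4 = 2^2 = 4 ✓.


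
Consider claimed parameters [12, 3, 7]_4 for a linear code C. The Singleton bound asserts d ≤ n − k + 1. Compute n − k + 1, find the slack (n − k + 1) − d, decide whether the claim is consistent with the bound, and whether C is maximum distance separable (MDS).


Singleton RHS = n − k + 1 = 10, slack = 3, bound satisfied, not MDS.

Singleton bound: d ≤ n − k + 1.
Here n = 12, k = 3, so n − k + 1 = 10.
Given d = 7, check d ≤ 10: YES.
Slack = (n − k + 1) − d = 3.
The code is NOT MDS (slack = 3 > 0).
Description: the claimed parameters are [12, 3, 7]_4; such a code would be non-MDS.


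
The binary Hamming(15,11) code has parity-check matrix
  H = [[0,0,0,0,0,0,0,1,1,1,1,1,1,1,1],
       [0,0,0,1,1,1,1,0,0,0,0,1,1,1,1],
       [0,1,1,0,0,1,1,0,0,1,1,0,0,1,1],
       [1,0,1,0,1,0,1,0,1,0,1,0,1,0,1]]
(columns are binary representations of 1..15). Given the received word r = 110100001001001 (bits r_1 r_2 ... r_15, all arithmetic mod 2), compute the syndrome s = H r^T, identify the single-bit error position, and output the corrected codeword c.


s = (1, 1, 0, 1)^T, error position = 13, corrected codeword c = 110100001001101

Compute s = H r^T mod 2 one row at a time:
  s_1 = 0 + 1 + 0 + 0 + 1 + 0 + 0 + 1 = 3 ≡ 1 (mod 2).
  s_2 = 1 + 0 + 0 + 0 + 1 + 0 + 0 + 1 = 3 ≡ 1 (mod 2).
  s_3 = 1 + 0 + 0 + 0 + 0 + 0 + 0 + 1 = 2 ≡ 0 (mod 2).
  s_4 = 1 + 0 + 0 + 0 + 1 + 0 + 0 + 1 = 3 ≡ 1 (mod 2).
s = (1, 1, 0, 1)^T — this equals column 13 of H (binary 1101), so error is at position 13.
Correct: flip bit 13 of r = 110100001001001 to get c = 110100001001101.


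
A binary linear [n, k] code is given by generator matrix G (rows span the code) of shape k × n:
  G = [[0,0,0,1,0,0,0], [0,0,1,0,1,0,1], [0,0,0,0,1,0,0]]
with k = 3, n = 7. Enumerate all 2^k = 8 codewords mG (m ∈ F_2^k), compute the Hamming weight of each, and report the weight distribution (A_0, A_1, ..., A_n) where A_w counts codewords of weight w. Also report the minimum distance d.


Weight distribution: A_0 = 1, A_1 = 2, A_2 = 2, A_3 = 2, A_4 = 1. Minimum distance d = 1.

Enumerate all 2^3 = 8 messages m ∈ F_2^3.
For each, compute codeword c = mG in F_2^7, then tally its weight.
  m = 000 → c = 0000000, weight = 0.
  m = 100 → c = 0001000, weight = 1.
  m = 010 → c = 0010101, weight = 3.
  m = 110 → c = 0011101, weight = 4.
  m = 001 → c = 0000100, weight = 1.
  m = 101 → c = 0001100, weight = 2.
  m = 011 → c = 0010001, weight = 2.
  m = 111 → c = 0011001, weight = 3.
Tally weights:
  weight 0: 1 codewords.
  weight 1: 2 codewords.
  weight 2: 2 codewords.
  weight 3: 2 codewords.
  weight 4: 1 codewords.
Minimum distance d = smallest w > 0 with A_w > 0 = 1.
Sanity: Σ A_w = 8 = 2^3 = 8 ✓.


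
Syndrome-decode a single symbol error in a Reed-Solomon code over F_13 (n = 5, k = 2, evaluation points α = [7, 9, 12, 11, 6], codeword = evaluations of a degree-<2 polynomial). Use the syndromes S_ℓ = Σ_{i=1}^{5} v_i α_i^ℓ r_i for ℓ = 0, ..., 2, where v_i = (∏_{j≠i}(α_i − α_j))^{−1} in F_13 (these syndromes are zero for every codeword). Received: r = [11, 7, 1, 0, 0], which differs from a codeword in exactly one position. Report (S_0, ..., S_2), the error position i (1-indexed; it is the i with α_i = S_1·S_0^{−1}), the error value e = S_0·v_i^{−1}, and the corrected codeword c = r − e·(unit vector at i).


S = (3, 7, 12), error at position 4, error magnitude e = 10, c = [11, 7, 1, 3, 0].

Step 1: column multipliers v_i = (∏_{j≠i}(α_i − α_j))^{−1} mod 13.
  i = 1 (α = 7): (7−9)(7−12)(7−11)(7−6) = (−2)·(−5)·(−4)·1 = −40 ≡ 12, so v_1 = 12^{−1} = 12 (mod 13).
  i = 2 (α = 9): (9−7)(9−12)(9−11)(9−6) = 2·(−3)·(−2)·3 = 36 ≡ 10, so v_2 = 10^{−1} = 4 (mod 13).
  i = 3 (α = 12): (12−7)(12−9)(12−11)(12−6) = 5·3·1·6 = 90 ≡ 12, so v_3 = 12^{−1} = 12 (mod 13).
  i = 4 (α = 11): (11−7)(11−9)(11−12)(11−6) = 4·2·(−1)·5 = −40 ≡ 12, so v_4 = 12^{−1} = 12 (mod 13).
  i = 5 (α = 6): (6−7)(6−9)(6−12)(6−11) = (−1)·(−3)·(−6)·(−5) = 90 ≡ 12, so v_5 = 12^{−1} = 12 (mod 13).
  v = [12, 4, 12, 12, 12].
Step 2: syndromes of r = [11, 7, 1, 0, 0] (all sums mod 13).
  S_0 = Σ v_i r_i = 12·11 + 4·7 + 12·1 + 12·0 + 12·0 = 172 ≡ 3.
  S_1 = Σ v_i α_i r_i = 12·7·11 + 4·9·7 + 12·12·1 + 12·11·0 + 12·6·0 = 1320 ≡ 7.
  α_i^2 mod 13 = [10, 3, 1, 4, 10].
  S_2 = Σ v_i α_i^2 r_i = 12·10·11 + 4·3·7 + 12·1·1 + 12·4·0 + 12·10·0 = 1416 ≡ 12.
  S = (3, 7, 12) ≠ 0, so r is not a codeword (an error is present).
Step 3: locate the error. For a single error e at position i, S_ℓ = v_i·e·α_i^ℓ, so α_err = S_1/S_0.
  S_0^{−1} = 3^{−1} = 9 (mod 13), so α_err = 7·9 = 63 ≡ 11 = α_4. Error position i = 4.
  Consistency check: S_2/S_1 = 12·2 = 24 ≡ 11 = α_err ✓ (single-error assumption holds).
Step 4: error magnitude e = S_0/v_4 = S_0·∏_{j≠4}(α_4 − α_j) = 3·12 = 36 ≡ 10 (mod 13).
Step 5: correct position 4: c_4 = r_4 − e = 0 − 10 ≡ 3 (mod 13). Hence c = [11, 7, 1, 3, 0].
  Check: interpolating c through the α_i gives m(x) = 12 + 11·x (degree < 2) with m(α_i) = c_i for every i, so c is indeed a codeword.


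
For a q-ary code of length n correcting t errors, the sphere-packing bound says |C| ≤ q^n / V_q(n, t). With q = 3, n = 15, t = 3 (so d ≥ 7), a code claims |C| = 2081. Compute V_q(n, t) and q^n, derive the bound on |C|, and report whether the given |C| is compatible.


V_q(n, t) = 4091, q^n = 14348907, Hamming bound = 3507, |C| = 2081 ≤ bound (satisfied).

Step 1: Compute V_q(n, t) = Σ_{j=0}^3 C(n, j) (q−1)^j.
  j = 0: C(15,0)·(2)^0 = 1·1 = 1.
  j = 1: C(15,1)·(2)^1 = 15·2 = 30.
  j = 2: C(15,2)·(2)^2 = 105·4 = 420.
  j = 3: C(15,3)·(2)^3 = 455·8 = 3640.
  V_q(n, t) = 1 + 30 + 420 + 3640 = 4091.
Step 2: q^n = 3^15 = 14348907.
Step 3: Hamming bound ⌊q^n / V_q(n,t)⌋ = ⌊14348907/4091⌋ = 3507.
Step 4: Compare |C| = 2081 to 3507: satisfied.
The claimed |C| lies below the Hamming bound.


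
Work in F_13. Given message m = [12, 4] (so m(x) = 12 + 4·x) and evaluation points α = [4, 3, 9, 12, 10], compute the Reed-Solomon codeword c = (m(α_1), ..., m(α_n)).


c = [2, 11, 9, 8, 0]

Message polynomial: m(x) = 12 + 4·x (mod 13).
For each evaluation point α_i, compute m(α_i) mod 13:
  α_1 = 4: Horner steps 4 → 2, so m(4) = 2.
  α_2 = 3: Horner steps 4 → 11, so m(3) = 11.
  α_3 = 9: Horner steps 4 → 9, so m(9) = 9.
  α_4 = 12: Horner steps 4 → 8, so m(12) = 8.
  α_5 = 10: Horner steps 4 → 0, so m(10) = 0.
Codeword c = [2, 11, 9, 8, 0] ∈ F_13^5.


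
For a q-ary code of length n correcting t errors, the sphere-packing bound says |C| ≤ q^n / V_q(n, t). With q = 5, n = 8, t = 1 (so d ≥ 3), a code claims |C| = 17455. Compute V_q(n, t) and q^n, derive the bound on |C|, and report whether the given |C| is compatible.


V_q(n, t) = 33, q^n = 390625, Hamming bound = 11837, |C| = 17455 > bound (violated).

Step 1: Compute V_q(n, t) = Σ_{j=0}^1 C(n, j) (q−1)^j.
  j = 0: C(8,0)·(4)^0 = 1·1 = 1.
  j = 1: C(8,1)·(4)^1 = 8·4 = 32.
  V_q(n, t) = 1 + 32 = 33.
Step 2: q^n = 5^8 = 390625.
Step 3: Hamming bound ⌊q^n / V_q(n,t)⌋ = ⌊390625/33⌋ = 11837.
Step 4: Compare |C| = 17455 to 11837: violated.
The claimed |C| lies above the Hamming bound, so no 5-ary code of length 8 with d ≥ 3 can have 17455 codewords.


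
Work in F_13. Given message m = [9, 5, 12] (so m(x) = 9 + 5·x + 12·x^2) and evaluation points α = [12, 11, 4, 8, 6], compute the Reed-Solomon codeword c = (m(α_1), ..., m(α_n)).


c = [3, 8, 0, 11, 3]

Message polynomial: m(x) = 9 + 5·x + 12·x^2 (mod 13).
For each evaluation point α_i, compute m(α_i) mod 13:
  α_1 = 12: Horner steps 12 → 6 → 3, so m(12) = 3.
  α_2 = 11: Horner steps 12 → 7 → 8, so m(11) = 8.
  α_3 = 4: Horner steps 12 → 1 → 0, so m(4) = 0.
  α_4 = 8: Horner steps 12 → 10 → 11, so m(8) = 11.
  α_5 = 6: Horner steps 12 → 12 → 3, so m(6) = 3.
Codeword c = [3, 8, 0, 11, 3] ∈ F_13^5.


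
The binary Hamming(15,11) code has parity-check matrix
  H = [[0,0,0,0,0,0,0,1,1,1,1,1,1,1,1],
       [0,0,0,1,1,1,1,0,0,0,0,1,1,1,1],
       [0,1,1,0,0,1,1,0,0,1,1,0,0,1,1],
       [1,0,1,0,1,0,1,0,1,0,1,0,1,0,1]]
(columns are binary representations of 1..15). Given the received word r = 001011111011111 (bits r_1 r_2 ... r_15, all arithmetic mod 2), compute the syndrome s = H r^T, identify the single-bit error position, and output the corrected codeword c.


s = (1, 1, 0, 1)^T, error position = 13, corrected codeword c = 001011111011011

Compute s = H r^T mod 2 one row at a time:
  s_1 = 1 + 1 + 0 + 1 + 1 + 1 + 1 + 1 = 7 ≡ 1 (mod 2).
  s_2 = 0 + 1 + 1 + 1 + 1 + 1 + 1 + 1 = 7 ≡ 1 (mod 2).
  s_3 = 0 + 1 + 1 + 1 + 0 + 1 + 1 + 1 = 6 ≡ 0 (mod 2).
  s_4 = 0 + 1 + 1 + 1 + 1 + 1 + 1 + 1 = 7 ≡ 1 (mod 2).
s = (1, 1, 0, 1)^T — this equals column 13 of H (binary 1101), so error is at position 13.
Correct: flip bit 13 of r = 001011111011111 to get c = 001011111011011.


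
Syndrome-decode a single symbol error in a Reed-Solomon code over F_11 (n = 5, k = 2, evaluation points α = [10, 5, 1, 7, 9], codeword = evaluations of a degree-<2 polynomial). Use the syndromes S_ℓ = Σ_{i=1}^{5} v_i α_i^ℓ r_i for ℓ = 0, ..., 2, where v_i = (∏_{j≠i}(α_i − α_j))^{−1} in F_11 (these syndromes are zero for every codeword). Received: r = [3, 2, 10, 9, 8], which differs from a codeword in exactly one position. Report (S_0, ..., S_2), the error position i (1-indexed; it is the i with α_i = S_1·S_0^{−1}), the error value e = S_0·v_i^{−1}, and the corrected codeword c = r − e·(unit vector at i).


S = (7, 8, 6), error at position 5, error magnitude e = 3, c = [3, 2, 10, 9, 5].

Step 1: column multipliers v_i = (∏_{j≠i}(α_i − α_j))^{−1} mod 11.
  i = 1 (α = 10): (10−5)(10−1)(10−7)(10−9) = 5·9·3·1 = 135 ≡ 3, so v_1 = 3^{−1} = 4 (mod 11).
  i = 2 (α = 5): (5−10)(5−1)(5−7)(5−9) = (−5)·4·(−2)·(−4) = −160 ≡ 5, so v_2 = 5^{−1} = 9 (mod 11).
  i = 3 (α = 1): (1−10)(1−5)(1−7)(1−9) = (−9)·(−4)·(−6)·(−8) = 1728 ≡ 1, so v_3 = 1^{−1} = 1 (mod 11).
  i = 4 (α = 7): (7−10)(7−5)(7−1)(7−9) = (−3)·2·6·(−2) = 72 ≡ 6, so v_4 = 6^{−1} = 2 (mod 11).
  i = 5 (α = 9): (9−10)(9−5)(9−1)(9−7) = (−1)·4·8·2 = −64 ≡ 2, so v_5 = 2^{−1} = 6 (mod 11).
  v = [4, 9, 1, 2, 6].
Step 2: syndromes of r = [3, 2, 10, 9, 8] (all sums mod 11).
  S_0 = Σ v_i r_i = 4·3 + 9·2 + 1·10 + 2·9 + 6·8 = 106 ≡ 7.
  S_1 = Σ v_i α_i r_i = 4·10·3 + 9·5·2 + 1·1·10 + 2·7·9 + 6·9·8 = 778 ≡ 8.
  α_i^2 mod 11 = [1, 3, 1, 5, 4].
  S_2 = Σ v_i α_i^2 r_i = 4·1·3 + 9·3·2 + 1·1·10 + 2·5·9 + 6·4·8 = 358 ≡ 6.
  S = (7, 8, 6) ≠ 0, so r is not a codeword (an error is present).
Step 3: locate the error. For a single error e at position i, S_ℓ = v_i·e·α_i^ℓ, so α_err = S_1/S_0.
  S_0^{−1} = 7^{−1} = 8 (mod 11), so α_err = 8·8 = 64 ≡ 9 = α_5. Error position i = 5.
  Consistency check: S_2/S_1 = 6·7 = 42 ≡ 9 = α_err ✓ (single-error assumption holds).
Step 4: error magnitude e = S_0/v_5 = S_0·∏_{j≠5}(α_5 − α_j) = 7·2 = 14 ≡ 3 (mod 11).
Step 5: correct position 5: c_5 = r_5 − e = 8 − 3 ≡ 5 (mod 11). Hence c = [3, 2, 10, 9, 5].
  Check: interpolating c through the α_i gives m(x) = 1 + 9·x (degree < 2) with m(α_i) = c_i for every i, so c is indeed a codeword.


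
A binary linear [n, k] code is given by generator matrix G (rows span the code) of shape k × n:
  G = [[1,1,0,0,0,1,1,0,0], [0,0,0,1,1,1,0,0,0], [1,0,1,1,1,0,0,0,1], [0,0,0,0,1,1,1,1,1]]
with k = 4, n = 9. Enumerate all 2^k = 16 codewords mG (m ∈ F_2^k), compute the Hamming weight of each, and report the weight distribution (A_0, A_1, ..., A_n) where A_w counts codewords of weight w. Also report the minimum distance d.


Weight distribution: A_0 = 1, A_3 = 1, A_4 = 5, A_5 = 6, A_6 = 2, A_7 = 1. Minimum distance d = 3.

Enumerate all 2^4 = 16 messages m ∈ F_2^4.
For each, compute codeword c = mG in F_2^9, then tally its weight.
  m = 0000 → c = 000000000, weight = 0.
  m = 1000 → c = 110001100, weight = 4.
  m = 0100 → c = 000111000, weight = 3.
  m = 1100 → c = 110110100, weight = 5.
  m = 0010 → c = 101110001, weight = 5.
  m = 1010 → c = 011111101, weight = 7.
  m = 0110 → c = 101001001, weight = 4.
  m = 1110 → c = 011000101, weight = 4.
  m = 0001 → c = 000011111, weight = 5.
  m = 1001 → c = 110010011, weight = 5.
  m = 0101 → c = 000100111, weight = 4.
  m = 1101 → c = 110101011, weight = 6.
  m = 0011 → c = 101101110, weight = 6.
  m = 1011 → c = 011100010, weight = 4.
  m = 0111 → c = 101010110, weight = 5.
  m = 1111 → c = 011011010, weight = 5.
Tally weights:
  weight 0: 1 codewords.
  weight 3: 1 codewords.
  weight 4: 5 codewords.
  weight 5: 6 codewords.
  weight 6: 2 codewords.
  weight 7: 1 codewords.
Minimum distance d = smallest w > 0 with A_w > 0 = 3.
Sanity: Σ A_w = 16 = 2^4 = 16 ✓.


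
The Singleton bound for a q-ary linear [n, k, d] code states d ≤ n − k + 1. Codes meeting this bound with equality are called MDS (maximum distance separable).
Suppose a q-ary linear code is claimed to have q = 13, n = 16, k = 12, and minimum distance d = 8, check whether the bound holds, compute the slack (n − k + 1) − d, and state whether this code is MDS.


Singleton RHS = n − k + 1 = 5, slack = -3, bound violated (no such code; not MDS).

Singleton bound: d ≤ n − k + 1.
Here n = 16, k = 12, so n − k + 1 = 5.
Given d = 8, check d ≤ 5: NO.
Slack = (n − k + 1) − d = -3.
The slack is negative: d = 8 exceeds n − k + 1 = 5 by 3, so the Singleton bound is violated and no linear [16, 12, 8]_13 code can exist. In particular it is not MDS (MDS requires d = n − k + 1 exactly).
Description: the claimed parameters are [16, 12, 8]_13; such a code would be impossible (violates the Singleton bound).


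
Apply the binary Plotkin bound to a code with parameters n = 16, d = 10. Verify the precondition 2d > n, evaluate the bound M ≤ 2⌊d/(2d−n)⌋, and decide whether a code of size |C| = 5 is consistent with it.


Plotkin bound M ≤ 4; given |C| = 5 > bound (violated).

Check applicability: 2d = 20, n = 16.
2d − n = 4 > 0, so Plotkin applies.
Compute d/(2d−n) = 10/4 ≈ 2.5000.
⌊d/(2d−n)⌋ = 2.
Plotkin bound: M ≤ 2·2 = 4.
Given |C| = 5, check: VIOLATED.
This |C| is above the Plotkin bound, so no binary code with n = 16, d = 10 and 5 codewords exists.


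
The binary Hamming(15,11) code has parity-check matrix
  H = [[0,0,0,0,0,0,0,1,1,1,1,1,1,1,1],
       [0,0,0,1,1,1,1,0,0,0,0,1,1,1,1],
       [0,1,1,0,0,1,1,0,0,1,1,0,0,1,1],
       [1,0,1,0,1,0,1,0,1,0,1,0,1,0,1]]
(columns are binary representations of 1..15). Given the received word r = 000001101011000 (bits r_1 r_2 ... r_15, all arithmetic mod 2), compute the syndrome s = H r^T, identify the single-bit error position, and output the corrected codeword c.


s = (1, 1, 1, 1)^T, error position = 15, corrected codeword c = 000001101011001

Compute s = H r^T mod 2 one row at a time:
  s_1 = 0 + 1 + 0 + 1 + 1 + 0 + 0 + 0 = 3 ≡ 1 (mod 2).
  s_2 = 0 + 0 + 1 + 1 + 1 + 0 + 0 + 0 = 3 ≡ 1 (mod 2).
  s_3 = 0 + 0 + 1 + 1 + 0 + 1 + 0 + 0 = 3 ≡ 1 (mod 2).
  s_4 = 0 + 0 + 0 + 1 + 1 + 1 + 0 + 0 = 3 ≡ 1 (mod 2).
s = (1, 1, 1, 1)^T — this equals column 15 of H (binary 1111), so error is at position 15.
Correct: flip bit 15 of r = 000001101011000 to get c = 000001101011001.


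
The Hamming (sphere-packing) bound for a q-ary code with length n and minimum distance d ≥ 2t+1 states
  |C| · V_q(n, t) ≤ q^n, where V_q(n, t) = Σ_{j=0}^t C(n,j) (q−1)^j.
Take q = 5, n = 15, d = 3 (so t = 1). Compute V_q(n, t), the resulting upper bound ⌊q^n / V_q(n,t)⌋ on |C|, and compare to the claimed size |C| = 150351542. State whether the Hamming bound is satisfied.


V_q(n, t) = 61, q^n = 30517578125, Hamming bound = 500288165, |C| = 150351542 ≤ bound (satisfied).

Step 1: Compute V_q(n, t) = Σ_{j=0}^1 C(n, j) (q−1)^j.
  j = 0: C(15,0)·(4)^0 = 1·1 = 1.
  j = 1: C(15,1)·(4)^1 = 15·4 = 60.
  V_q(n, t) = 1 + 60 = 61.
Step 2: q^n = 5^15 = 30517578125.
Step 3: Hamming bound ⌊q^n / V_q(n,t)⌋ = ⌊30517578125/61⌋ = 500288165.
Step 4: Compare |C| = 150351542 to 500288165: satisfied.
The claimed |C| lies below the Hamming bound.


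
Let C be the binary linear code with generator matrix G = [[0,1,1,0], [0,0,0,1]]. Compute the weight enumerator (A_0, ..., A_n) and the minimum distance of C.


Weight distribution: A_0 = 1, A_1 = 1, A_2 = 1, A_3 = 1. Minimum distance d = 1.

Enumerate all 2^2 = 4 messages m ∈ F_2^2.
For each, compute codeword c = mG in F_2^4, then tally its weight.
  m = 00 → c = 0000, weight = 0.
  m = 10 → c = 0110, weight = 2.
  m = 01 → c = 0001, weight = 1.
  m = 11 → c = 0111, weight = 3.
Tally weights:
  weight 0: 1 codewords.
  weight 1: 1 codewords.
  weight 2: 1 codewords.
  weight 3: 1 codewords.
Minimum distance d = smallest w > 0 with A_w > 0 = 1.
Sanity: Σ A_w = 4 = 2^2 = 4 ✓.


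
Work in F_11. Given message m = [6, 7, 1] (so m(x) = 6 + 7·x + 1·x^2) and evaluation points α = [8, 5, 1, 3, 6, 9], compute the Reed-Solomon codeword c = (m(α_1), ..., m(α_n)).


c = [5, 0, 3, 3, 7, 7]

Message polynomial: m(x) = 6 + 7·x + 1·x^2 (mod 11).
For each evaluation point α_i, compute m(α_i) mod 11:
  α_1 = 8: Horner steps 1 → 4 → 5, so m(8) = 5.
  α_2 = 5: Horner steps 1 → 1 → 0, so m(5) = 0.
  α_3 = 1: Horner steps 1 → 8 → 3, so m(1) = 3.
  α_4 = 3: Horner steps 1 → 10 → 3, so m(3) = 3.
  α_5 = 6: Horner steps 1 → 2 → 7, so m(6) = 7.
  α_6 = 9: Horner steps 1 → 5 → 7, so m(9) = 7.
Codeword c = [5, 0, 3, 3, 7, 7] ∈ F_11^6.


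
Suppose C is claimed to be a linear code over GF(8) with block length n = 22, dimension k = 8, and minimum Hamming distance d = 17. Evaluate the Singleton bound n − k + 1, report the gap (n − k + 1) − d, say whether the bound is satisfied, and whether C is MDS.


Singleton RHS = n − k + 1 = 15, slack = -2, bound violated (no such code; not MDS).

Singleton bound: d ≤ n − k + 1.
Here n = 22, k = 8, so n − k + 1 = 15.
Given d = 17, check d ≤ 15: NO.
Slack = (n − k + 1) − d = -2.
The slack is negative: d = 17 exceeds n − k + 1 = 15 by 2, so the Singleton bound is violated and no linear [22, 8, 17]_8 code can exist. In particular it is not MDS (MDS requires d = n − k + 1 exactly).
Description: the claimed parameters are [22, 8, 17]_8; such a code would be impossible (violates the Singleton bound).


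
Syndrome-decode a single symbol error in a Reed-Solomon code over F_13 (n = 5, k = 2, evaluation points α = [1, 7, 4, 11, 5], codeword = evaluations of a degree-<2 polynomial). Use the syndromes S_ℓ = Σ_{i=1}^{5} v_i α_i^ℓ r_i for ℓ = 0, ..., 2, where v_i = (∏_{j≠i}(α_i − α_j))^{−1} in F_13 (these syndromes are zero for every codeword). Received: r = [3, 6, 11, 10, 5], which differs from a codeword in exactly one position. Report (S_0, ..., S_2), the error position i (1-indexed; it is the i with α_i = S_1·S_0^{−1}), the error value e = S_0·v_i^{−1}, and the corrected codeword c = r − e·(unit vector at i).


S = (5, 3, 7), error at position 4, error magnitude e = 2, c = [3, 6, 11, 8, 5].

Step 1: column multipliers v_i = (∏_{j≠i}(α_i − α_j))^{−1} mod 13.
  i = 1 (α = 1): (1−7)(1−4)(1−11)(1−5) = (−6)·(−3)·(−10)·(−4) = 720 ≡ 5, so v_1 = 5^{−1} = 8 (mod 13).
  i = 2 (α = 7): (7−1)(7−4)(7−11)(7−5) = 6·3·(−4)·2 = −144 ≡ 12, so v_2 = 12^{−1} = 12 (mod 13).
  i = 3 (α = 4): (4−1)(4−7)(4−11)(4−5) = 3·(−3)·(−7)·(−1) = −63 ≡ 2, so v_3 = 2^{−1} = 7 (mod 13).
  i = 4 (α = 11): (11−1)(11−7)(11−4)(11−5) = 10·4·7·6 = 1680 ≡ 3, so v_4 = 3^{−1} = 9 (mod 13).
  i = 5 (α = 5): (5−1)(5−7)(5−4)(5−11) = 4·(−2)·1·(−6) = 48 ≡ 9, so v_5 = 9^{−1} = 3 (mod 13).
  v = [8, 12, 7, 9, 3].
Step 2: syndromes of r = [3, 6, 11, 10, 5] (all sums mod 13).
  S_0 = Σ v_i r_i = 8·3 + 12·6 + 7·11 + 9·10 + 3·5 = 278 ≡ 5.
  S_1 = Σ v_i α_i r_i = 8·1·3 + 12·7·6 + 7·4·11 + 9·11·10 + 3·5·5 = 1901 ≡ 3.
  α_i^2 mod 13 = [1, 10, 3, 4, 12].
  S_2 = Σ v_i α_i^2 r_i = 8·1·3 + 12·10·6 + 7·3·11 + 9·4·10 + 3·12·5 = 1515 ≡ 7.
  S = (5, 3, 7) ≠ 0, so r is not a codeword (an error is present).
Step 3: locate the error. For a single error e at position i, S_ℓ = v_i·e·α_i^ℓ, so α_err = S_1/S_0.
  S_0^{−1} = 5^{−1} = 8 (mod 13), so α_err = 3·8 = 24 ≡ 11 = α_4. Error position i = 4.
  Consistency check: S_2/S_1 = 7·9 = 63 ≡ 11 = α_err ✓ (single-error assumption holds).
Step 4: error magnitude e = S_0/v_4 = S_0·∏_{j≠4}(α_4 − α_j) = 5·3 = 15 ≡ 2 (mod 13).
Step 5: correct position 4: c_4 = r_4 − e = 10 − 2 ≡ 8 (mod 13). Hence c = [3, 6, 11, 8, 5].
  Check: interpolating c through the α_i gives m(x) = 9 + 7·x (degree < 2) with m(α_i) = c_i for every i, so c is indeed a codeword.


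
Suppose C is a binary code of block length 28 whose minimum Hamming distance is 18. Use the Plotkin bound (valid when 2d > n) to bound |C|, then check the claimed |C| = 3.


Plotkin bound M ≤ 4; given |C| = 3 ≤ bound (satisfied).

Check applicability: 2d = 36, n = 28.
2d − n = 8 > 0, so Plotkin applies.
Compute d/(2d−n) = 18/8 ≈ 2.2500.
⌊d/(2d−n)⌋ = 2.
Plotkin bound: M ≤ 2·2 = 4.
Given |C| = 3, check: satisfied.
This |C| is below the Plotkin bound.


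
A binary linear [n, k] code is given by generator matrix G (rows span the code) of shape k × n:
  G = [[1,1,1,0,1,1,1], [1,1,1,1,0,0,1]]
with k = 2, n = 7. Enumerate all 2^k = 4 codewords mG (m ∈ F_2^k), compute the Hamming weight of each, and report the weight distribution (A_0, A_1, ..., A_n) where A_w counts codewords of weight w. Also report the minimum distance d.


Weight distribution: A_0 = 1, A_3 = 1, A_5 = 1, A_6 = 1. Minimum distance d = 3.

Enumerate all 2^2 = 4 messages m ∈ F_2^2.
For each, compute codeword c = mG in F_2^7, then tally its weight.
  m = 00 → c = 0000000, weight = 0.
  m = 10 → c = 1110111, weight = 6.
  m = 01 → c = 1111001, weight = 5.
  m = 11 → c = 0001110, weight = 3.
Tally weights:
  weight 0: 1 codewords.
  weight 3: 1 codewords.
  weight 5: 1 codewords.
  weight 6: 1 codewords.
Minimum distance d = smallest w > 0 with A_w > 0 = 3.
Sanity: Σ A_w = 4 = 2^2 = 4 ✓.


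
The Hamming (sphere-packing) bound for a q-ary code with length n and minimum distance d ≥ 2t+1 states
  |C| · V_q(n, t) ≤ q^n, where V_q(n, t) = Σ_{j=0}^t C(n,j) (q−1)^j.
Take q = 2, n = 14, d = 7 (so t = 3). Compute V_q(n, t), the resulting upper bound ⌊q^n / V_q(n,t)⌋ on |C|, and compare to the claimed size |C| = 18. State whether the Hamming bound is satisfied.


V_q(n, t) = 470, q^n = 16384, Hamming bound = 34, |C| = 18 ≤ bound (satisfied).

Step 1: Compute V_q(n, t) = Σ_{j=0}^3 C(n, j) (q−1)^j.
  j = 0: C(14,0)·(1)^0 = 1·1 = 1.
  j = 1: C(14,1)·(1)^1 = 14·1 = 14.
  j = 2: C(14,2)·(1)^2 = 91·1 = 91.
  j = 3: C(14,3)·(1)^3 = 364·1 = 364.
  V_q(n, t) = 1 + 14 + 91 + 364 = 470.
Step 2: q^n = 2^14 = 16384.
Step 3: Hamming bound ⌊q^n / V_q(n,t)⌋ = ⌊16384/470⌋ = 34.
Step 4: Compare |C| = 18 to 34: satisfied.
The claimed |C| lies below the Hamming bound.


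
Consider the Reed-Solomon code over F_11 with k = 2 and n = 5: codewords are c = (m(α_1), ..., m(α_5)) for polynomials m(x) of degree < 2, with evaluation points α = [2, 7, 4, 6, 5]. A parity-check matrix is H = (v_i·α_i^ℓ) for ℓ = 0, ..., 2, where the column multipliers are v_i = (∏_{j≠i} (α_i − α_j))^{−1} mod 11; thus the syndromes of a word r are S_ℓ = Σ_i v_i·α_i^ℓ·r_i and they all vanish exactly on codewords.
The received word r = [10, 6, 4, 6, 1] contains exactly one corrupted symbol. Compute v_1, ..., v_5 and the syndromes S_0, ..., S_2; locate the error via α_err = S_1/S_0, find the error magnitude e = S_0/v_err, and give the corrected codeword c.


S = (10, 5, 8), error at position 4, error magnitude e = 8, c = [10, 6, 4, 9, 1].

Step 1: column multipliers v_i = (∏_{j≠i}(α_i − α_j))^{−1} mod 11.
  i = 1 (α = 2): (2−7)(2−4)(2−6)(2−5) = (−5)·(−2)·(−4)·(−3) = 120 ≡ 10, so v_1 = 10^{−1} = 10 (mod 11).
  i = 2 (α = 7): (7−2)(7−4)(7−6)(7−5) = 5·3·1·2 = 30 ≡ 8, so v_2 = 8^{−1} = 7 (mod 11).
  i = 3 (α = 4): (4−2)(4−7)(4−6)(4−5) = 2·(−3)·(−2)·(−1) = −12 ≡ 10, so v_3 = 10^{−1} = 10 (mod 11).
  i = 4 (α = 6): (6−2)(6−7)(6−4)(6−5) = 4·(−1)·2·1 = −8 ≡ 3, so v_4 = 3^{−1} = 4 (mod 11).
  i = 5 (α = 5): (5−2)(5−7)(5−4)(5−6) = 3·(−2)·1·(−1) = 6 ≡ 6, so v_5 = 6^{−1} = 2 (mod 11).
  v = [10, 7, 10, 4, 2].
Step 2: syndromes of r = [10, 6, 4, 6, 1] (all sums mod 11).
  S_0 = Σ v_i r_i = 10·10 + 7·6 + 10·4 + 4·6 + 2·1 = 208 ≡ 10.
  S_1 = Σ v_i α_i r_i = 10·2·10 + 7·7·6 + 10·4·4 + 4·6·6 + 2·5·1 = 808 ≡ 5.
  α_i^2 mod 11 = [4, 5, 5, 3, 3].
  S_2 = Σ v_i α_i^2 r_i = 10·4·10 + 7·5·6 + 10·5·4 + 4·3·6 + 2·3·1 = 888 ≡ 8.
  S = (10, 5, 8) ≠ 0, so r is not a codeword (an error is present).
Step 3: locate the error. For a single error e at position i, S_ℓ = v_i·e·α_i^ℓ, so α_err = S_1/S_0.
  S_0^{−1} = 10^{−1} = 10 (mod 11), so α_err = 5·10 = 50 ≡ 6 = α_4. Error position i = 4.
  Consistency check: S_2/S_1 = 8·9 = 72 ≡ 6 = α_err ✓ (single-error assumption holds).
Step 4: error magnitude e = S_0/v_4 = S_0·∏_{j≠4}(α_4 − α_j) = 10·3 = 30 ≡ 8 (mod 11).
Step 5: correct position 4: c_4 = r_4 − e = 6 − 8 ≡ 9 (mod 11). Hence c = [10, 6, 4, 9, 1].
  Check: interpolating c through the α_i gives m(x) = 5 + 8·x (degree < 2) with m(α_i) = c_i for every i, so c is indeed a codeword.


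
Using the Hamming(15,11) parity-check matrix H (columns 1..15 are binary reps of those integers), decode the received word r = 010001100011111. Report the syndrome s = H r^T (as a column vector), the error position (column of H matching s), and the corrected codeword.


s = (1, 0, 0, 0)^T, error position = 8, corrected codeword c = 010001110011111

Compute s = H r^T mod 2 one row at a time:
  s_1 = 0 + 0 + 0 + 1 + 1 + 1 + 1 + 1 = 5 ≡ 1 (mod 2).
  s_2 = 0 + 0 + 1 + 1 + 1 + 1 + 1 + 1 = 6 ≡ 0 (mod 2).
  s_3 = 1 + 0 + 1 + 1 + 0 + 1 + 1 + 1 = 6 ≡ 0 (mod 2).
  s_4 = 0 + 0 + 0 + 1 + 0 + 1 + 1 + 1 = 4 ≡ 0 (mod 2).
s = (1, 0, 0, 0)^T — this equals column 8 of H (binary 1000), so error is at position 8.
Correct: flip bit 8 of r = 010001100011111 to get c = 010001110011111.


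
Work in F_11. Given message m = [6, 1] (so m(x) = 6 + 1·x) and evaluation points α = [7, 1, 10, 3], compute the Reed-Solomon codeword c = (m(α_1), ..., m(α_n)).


c = [2, 7, 5, 9]

Message polynomial: m(x) = 6 + 1·x (mod 11).
For each evaluation point α_i, compute m(α_i) mod 11:
  α_1 = 7: Horner steps 1 → 2, so m(7) = 2.
  α_2 = 1: Horner steps 1 → 7, so m(1) = 7.
  α_3 = 10: Horner steps 1 → 5, so m(10) = 5.
  α_4 = 3: Horner steps 1 → 9, so m(3) = 9.
Codeword c = [2, 7, 5, 9] ∈ F_11^4.


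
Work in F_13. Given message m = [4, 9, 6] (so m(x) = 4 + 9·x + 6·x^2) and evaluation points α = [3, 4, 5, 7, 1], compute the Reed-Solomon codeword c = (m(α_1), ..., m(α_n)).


c = [7, 6, 4, 10, 6]

Message polynomial: m(x) = 4 + 9·x + 6·x^2 (mod 13).
For each evaluation point α_i, compute m(α_i) mod 13:
  α_1 = 3: Horner steps 6 → 1 → 7, so m(3) = 7.
  α_2 = 4: Horner steps 6 → 7 → 6, so m(4) = 6.
  α_3 = 5: Horner steps 6 → 0 → 4, so m(5) = 4.
  α_4 = 7: Horner steps 6 → 12 → 10, so m(7) = 10.
  α_5 = 1: Horner steps 6 → 2 → 6, so m(1) = 6.
Codeword c = [7, 6, 4, 10, 6] ∈ F_13^5.


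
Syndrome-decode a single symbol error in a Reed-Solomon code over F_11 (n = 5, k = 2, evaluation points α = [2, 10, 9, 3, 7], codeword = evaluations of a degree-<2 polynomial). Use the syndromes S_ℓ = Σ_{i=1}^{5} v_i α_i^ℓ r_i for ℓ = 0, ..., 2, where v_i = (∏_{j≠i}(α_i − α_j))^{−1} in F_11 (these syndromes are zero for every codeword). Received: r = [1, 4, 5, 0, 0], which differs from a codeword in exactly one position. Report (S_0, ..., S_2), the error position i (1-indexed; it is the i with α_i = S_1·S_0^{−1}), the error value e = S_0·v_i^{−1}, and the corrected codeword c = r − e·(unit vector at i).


S = (7, 5, 2), error at position 5, error magnitude e = 4, c = [1, 4, 5, 0, 7].

Step 1: column multipliers v_i = (∏_{j≠i}(α_i − α_j))^{−1} mod 11.
  i = 1 (α = 2): (2−10)(2−9)(2−3)(2−7) = (−8)·(−7)·(−1)·(−5) = 280 ≡ 5, so v_1 = 5^{−1} = 9 (mod 11).
  i = 2 (α = 10): (10−2)(10−9)(10−3)(10−7) = 8·1·7·3 = 168 ≡ 3, so v_2 = 3^{−1} = 4 (mod 11).
  i = 3 (α = 9): (9−2)(9−10)(9−3)(9−7) = 7·(−1)·6·2 = −84 ≡ 4, so v_3 = 4^{−1} = 3 (mod 11).
  i = 4 (α = 3): (3−2)(3−10)(3−9)(3−7) = 1·(−7)·(−6)·(−4) = −168 ≡ 8, so v_4 = 8^{−1} = 7 (mod 11).
  i = 5 (α = 7): (7−2)(7−10)(7−9)(7−3) = 5·(−3)·(−2)·4 = 120 ≡ 10, so v_5 = 10^{−1} = 10 (mod 11).
  v = [9, 4, 3, 7, 10].
Step 2: syndromes of r = [1, 4, 5, 0, 0] (all sums mod 11).
  S_0 = Σ v_i r_i = 9·1 + 4·4 + 3·5 + 7·0 + 10·0 = 40 ≡ 7.
  S_1 = Σ v_i α_i r_i = 9·2·1 + 4·10·4 + 3·9·5 + 7·3·0 + 10·7·0 = 313 ≡ 5.
  α_i^2 mod 11 = [4, 1, 4, 9, 5].
  S_2 = Σ v_i α_i^2 r_i = 9·4·1 + 4·1·4 + 3·4·5 + 7·9·0 + 10·5·0 = 112 ≡ 2.
  S = (7, 5, 2) ≠ 0, so r is not a codeword (an error is present).
Step 3: locate the error. For a single error e at position i, S_ℓ = v_i·e·α_i^ℓ, so α_err = S_1/S_0.
  S_0^{−1} = 7^{−1} = 8 (mod 11), so α_err = 5·8 = 40 ≡ 7 = α_5. Error position i = 5.
  Consistency check: S_2/S_1 = 2·9 = 18 ≡ 7 = α_err ✓ (single-error assumption holds).
Step 4: error magnitude e = S_0/v_5 = S_0·∏_{j≠5}(α_5 − α_j) = 7·10 = 70 ≡ 4 (mod 11).
Step 5: correct position 5: c_5 = r_5 − e = 0 − 4 ≡ 7 (mod 11). Hence c = [1, 4, 5, 0, 7].
  Check: interpolating c through the α_i gives m(x) = 3 + 10·x (degree < 2) with m(α_i) = c_i for every i, so c is indeed a codeword.
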